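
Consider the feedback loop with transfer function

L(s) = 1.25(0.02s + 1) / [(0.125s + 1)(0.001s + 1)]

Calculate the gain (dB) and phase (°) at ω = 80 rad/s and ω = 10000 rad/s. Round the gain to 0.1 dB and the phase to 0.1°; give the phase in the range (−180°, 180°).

ω = 80: -12.6 dB, -30.9°; ω = 10000: -34.0 dB, -84.5°

At ω = 80 rad/s:
zero (1 + j80·0.02) = 1 + j1.6 → |·| ≈ 1.8868, ∠ ≈ 57.99°
pole (1 + j80·0.125) = 1 + j10 → |·| ≈ 10.05, ∠ ≈ 84.29°
pole (1 + j80·0.001) = 1 + j0.08 → |·| ≈ 1.0032, ∠ ≈ 4.57°
|L| = 1.25 · 1.8868 / (10.05 · 1.0032) ≈ 0.23393
Gain = 20 log₁₀(0.23393) ≈ -12.62 dB
∠L = (57.99°) − (84.29° + 4.57°) = -30.87°

At ω = 10000 rad/s:
zero (1 + j10000·0.02) = 1 + j200 → |·| ≈ 200, ∠ ≈ 89.71°
pole (1 + j10000·0.125) = 1 + j1250 → |·| ≈ 1250, ∠ ≈ 89.95°
pole (1 + j10000·0.001) = 1 + j10 → |·| ≈ 10.05, ∠ ≈ 84.29°
|L| = 1.25 · 200 / (1250 · 10.05) ≈ 0.0199
Gain = 20 log₁₀(0.0199) ≈ -34.02 dB
∠L = (89.71°) − (89.95° + 84.29°) = -84.53°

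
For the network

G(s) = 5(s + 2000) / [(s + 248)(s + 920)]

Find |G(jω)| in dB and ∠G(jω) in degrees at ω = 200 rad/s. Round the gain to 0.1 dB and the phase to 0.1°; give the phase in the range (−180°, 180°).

At s = jω = j200:
zero (s+2000): 2000 + j200 → |·| = √(2000²+200²) = √4040000 ≈ 2010, ∠ = arctan(200/2000) ≈ 5.71°
pole (s+248): 248 + j200 → |·| = √(248²+200²) = √101504 ≈ 318.6, ∠ = arctan(200/248) ≈ 38.88°
pole (s+920): 920 + j200 → |·| = √(920²+200²) = √886400 ≈ 941.49, ∠ = arctan(200/920) ≈ 12.26°
|G| = 5 · 2010 / 2.9996e+05 ≈ 0.033504
Gain = 20 log₁₀(0.033504) ≈ -29.50 dB
∠G = 5.71° − 51.14° = -45.43°

-29.5 dB, -45.4°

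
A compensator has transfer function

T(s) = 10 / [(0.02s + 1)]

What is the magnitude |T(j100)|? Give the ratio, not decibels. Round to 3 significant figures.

At ω = 100 rad/s:
pole (1 + j100·0.02) = 1 + j2 → |·| ≈ 2.2361, ∠ ≈ 63.43°
|T| = 10 · 1 / (2.2361) ≈ 4.4721

4.47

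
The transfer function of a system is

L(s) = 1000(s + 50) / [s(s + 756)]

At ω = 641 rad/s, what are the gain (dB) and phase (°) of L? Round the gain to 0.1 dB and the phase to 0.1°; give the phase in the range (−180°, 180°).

0.1 dB, -44.8°

At s = jω = j641:
zero (s+50): 50 + j641 → |·| = √(50²+641²) = √413381 ≈ 642.95, ∠ = arctan(641/50) ≈ 85.54°
pole (s+756): 756 + j641 → |·| = √(756²+641²) = √982417 ≈ 991.17, ∠ = arctan(641/756) ≈ 40.29°
pole at origin: |s| = 641, ∠ = 90.00° (in denominator)
|L| = 1000 · 642.95 / 6.3534e+05 ≈ 1.012
Gain = 20 log₁₀(1.012) ≈ 0.10 dB
∠L = 85.54° − 130.29° = -44.75°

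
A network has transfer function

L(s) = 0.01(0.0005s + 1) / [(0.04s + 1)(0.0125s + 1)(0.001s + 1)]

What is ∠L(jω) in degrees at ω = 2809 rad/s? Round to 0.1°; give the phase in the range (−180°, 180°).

At ω = 2809 rad/s:
zero (1 + j2809·0.0005) = 1 + j1.4045 → |·| ≈ 1.7241, ∠ ≈ 54.55°
pole (1 + j2809·0.04) = 1 + j112.36 → |·| ≈ 112.36, ∠ ≈ 89.49°
pole (1 + j2809·0.0125) = 1 + j35.1125 → |·| ≈ 35.127, ∠ ≈ 88.37°
pole (1 + j2809·0.001) = 1 + j2.809 → |·| ≈ 2.9817, ∠ ≈ 70.40°
∠L = (54.55°) − (89.49° + 88.37° + 70.40°) = -193.71° ≡ 166.29° (principal value)

166.3°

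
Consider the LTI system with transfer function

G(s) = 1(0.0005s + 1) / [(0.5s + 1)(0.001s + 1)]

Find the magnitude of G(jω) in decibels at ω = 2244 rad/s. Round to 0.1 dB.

At ω = 2244 rad/s:
zero (1 + j2244·0.0005) = 1 + j1.122 → |·| ≈ 1.503, ∠ ≈ 48.29°
pole (1 + j2244·0.5) = 1 + j1122 → |·| ≈ 1122, ∠ ≈ 89.95°
pole (1 + j2244·0.001) = 1 + j2.244 → |·| ≈ 2.4567, ∠ ≈ 65.98°
|G| = 1 · 1.503 / (1122 · 2.4567) ≈ 0.00054527
Gain = 20 log₁₀(0.00054527) ≈ -65.27 dB

-65.3 dB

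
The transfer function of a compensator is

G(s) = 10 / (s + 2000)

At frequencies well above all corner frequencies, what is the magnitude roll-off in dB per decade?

Each pole contributes −20 dB/decade at high frequency; each zero contributes +20 dB/decade.
Net: 0 zero(s) − 1 pole(s) → -20 dB/decade.

-20 dB/decade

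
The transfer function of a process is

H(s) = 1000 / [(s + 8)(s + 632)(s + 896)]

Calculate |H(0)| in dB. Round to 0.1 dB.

-73.1 dB

H(0) = 1000 / (8·632·896) ≈ 0.00022074
20 log₁₀(0.00022074) ≈ -73.12 dB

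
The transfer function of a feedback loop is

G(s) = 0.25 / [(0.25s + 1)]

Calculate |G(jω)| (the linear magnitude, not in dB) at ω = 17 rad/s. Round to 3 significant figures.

At ω = 17 rad/s:
pole (1 + j17·0.25) = 1 + j4.25 → |·| ≈ 4.3661, ∠ ≈ 76.76°
|G| = 0.25 · 1 / (4.3661) ≈ 0.057259

0.0573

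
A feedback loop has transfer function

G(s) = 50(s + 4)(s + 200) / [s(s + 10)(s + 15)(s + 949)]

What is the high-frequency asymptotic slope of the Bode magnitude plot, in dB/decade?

-40 dB/decade

Each pole contributes −20 dB/decade at high frequency; each zero contributes +20 dB/decade.
Net: 2 zero(s) − 4 pole(s) → -40 dB/decade.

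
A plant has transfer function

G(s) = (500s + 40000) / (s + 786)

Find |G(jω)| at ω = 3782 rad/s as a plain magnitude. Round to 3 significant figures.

Substitute s = j3782:
Numerator: 500(j3782) + 40000 = 40000 + j1891000
Denominator: (j3782) + 786 = 786 + j3782
|N| = √(40000² + 1891000²) ≈ 1.8914e+06, ∠N ≈ 88.79°
|D| = √(786² + 3782²) ≈ 3862.8, ∠D ≈ 78.26°
|G| = 1.8914e+06 / 3862.8 ≈ 489.64

490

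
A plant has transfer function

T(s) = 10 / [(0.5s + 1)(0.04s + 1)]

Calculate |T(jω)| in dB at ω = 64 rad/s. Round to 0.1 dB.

At ω = 64 rad/s:
pole (1 + j64·0.5) = 1 + j32 → |·| ≈ 32.016, ∠ ≈ 88.21°
pole (1 + j64·0.04) = 1 + j2.56 → |·| ≈ 2.7484, ∠ ≈ 68.66°
|T| = 10 · 1 / (32.016 · 2.7484) ≈ 0.11365
Gain = 20 log₁₀(0.11365) ≈ -18.89 dB

-18.9 dB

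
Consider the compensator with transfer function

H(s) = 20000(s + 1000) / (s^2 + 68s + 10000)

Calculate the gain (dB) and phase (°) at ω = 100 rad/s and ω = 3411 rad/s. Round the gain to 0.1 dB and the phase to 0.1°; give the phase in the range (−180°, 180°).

ω = 100: 69.4 dB, -84.3°; ω = 3411: 15.7 dB, -105.2°

At s = jω = j100:
zero (s+1000): 1000 + j100 → |·| = √(1000²+100²) = √1010000 ≈ 1005, ∠ = arctan(100/1000) ≈ 5.71°
quadratic: (j100)² + 68·j100 + 10000 = 0 + j6800 → |·| ≈ 6800, ∠ ≈ 90.00°
|H| = 20000 · 1005 / 6800 ≈ 2955.9
Gain = 20 log₁₀(2955.9) ≈ 69.41 dB
∠H = 5.71° − 90.00° = -84.29°

At s = jω = j3411:
zero (s+1000): 1000 + j3411 → |·| = √(1000²+3411²) = √12634921 ≈ 3554.6, ∠ = arctan(3411/1000) ≈ 73.66°
quadratic: (j3411)² + 68·j3411 + 10000 = -11624921 + j231948 → |·| ≈ 1.1627e+07, ∠ ≈ 178.86°
|H| = 20000 · 3554.6 / 1.1627e+07 ≈ 6.1144
Gain = 20 log₁₀(6.1144) ≈ 15.73 dB
∠H = 73.66° − 178.86° = -105.20°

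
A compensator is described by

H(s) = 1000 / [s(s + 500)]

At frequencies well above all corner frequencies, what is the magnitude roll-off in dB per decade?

-40 dB/decade

Each pole contributes −20 dB/decade at high frequency; each zero contributes +20 dB/decade.
Net: 0 zero(s) − 2 pole(s) → -40 dB/decade.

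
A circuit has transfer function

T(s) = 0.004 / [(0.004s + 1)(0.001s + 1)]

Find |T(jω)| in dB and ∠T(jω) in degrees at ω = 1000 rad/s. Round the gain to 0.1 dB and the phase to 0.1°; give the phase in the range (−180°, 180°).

-63.3 dB, -121.0°

At ω = 1000 rad/s:
pole (1 + j1000·0.004) = 1 + j4 → |·| ≈ 4.1231, ∠ ≈ 75.96°
pole (1 + j1000·0.001) = 1 + j1 → |·| ≈ 1.4142, ∠ ≈ 45.00°
|T| = 0.004 · 1 / (4.1231 · 1.4142) ≈ 0.000686
Gain = 20 log₁₀(0.000686) ≈ -63.27 dB
∠T = (0°) − (75.96° + 45.00°) = -120.96°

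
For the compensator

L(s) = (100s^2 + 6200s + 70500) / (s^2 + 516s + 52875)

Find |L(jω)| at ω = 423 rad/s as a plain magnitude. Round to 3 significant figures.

Substitute s = j423:
Numerator: 100(j423)^2 + 6200(j423) + 70500 = -17822400 + j2622600
Denominator: (j423)^2 + 516(j423) + 52875 = -126054 + j218268
|N| = √(17822400² + 2622600²) ≈ 1.8014e+07, ∠N ≈ 171.63°
|D| = √(126054² + 218268²) ≈ 2.5205e+05, ∠D ≈ 120.01°
|L| = 1.8014e+07 / 2.5205e+05 ≈ 71.47

71.5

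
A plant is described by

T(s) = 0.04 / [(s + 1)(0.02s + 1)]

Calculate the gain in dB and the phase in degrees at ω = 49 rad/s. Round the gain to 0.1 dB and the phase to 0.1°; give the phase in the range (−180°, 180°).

-64.7 dB, -133.3°

At ω = 49 rad/s:
pole (1 + j49·1) = 1 + j49 → |·| ≈ 49.01, ∠ ≈ 88.83°
pole (1 + j49·0.02) = 1 + j0.98 → |·| ≈ 1.4001, ∠ ≈ 44.42°
|T| = 0.04 · 1 / (49.01 · 1.4001) ≈ 0.00058293
Gain = 20 log₁₀(0.00058293) ≈ -64.69 dB
∠T = (0°) − (88.83° + 44.42°) = -133.25°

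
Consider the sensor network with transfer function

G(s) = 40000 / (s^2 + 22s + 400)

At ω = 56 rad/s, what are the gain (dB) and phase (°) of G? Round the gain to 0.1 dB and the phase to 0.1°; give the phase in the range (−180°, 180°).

At s = jω = j56:
quadratic: (j56)² + 22·j56 + 400 = -2736 + j1232 → |·| ≈ 3000.6, ∠ ≈ 155.76°
|G| = 40000 / 3000.6 ≈ 13.331
Gain = 20 log₁₀(13.331) ≈ 22.50 dB
∠G = 0.00° − 155.76° = -155.76°

22.5 dB, -155.8°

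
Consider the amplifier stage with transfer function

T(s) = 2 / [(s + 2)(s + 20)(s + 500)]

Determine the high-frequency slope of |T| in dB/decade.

Each pole contributes −20 dB/decade at high frequency; each zero contributes +20 dB/decade.
Net: 0 zero(s) − 3 pole(s) → -60 dB/decade.

-60 dB/decade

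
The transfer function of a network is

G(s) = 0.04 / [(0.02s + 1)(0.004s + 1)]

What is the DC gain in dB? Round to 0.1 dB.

G(0) = 0.04 · 1 / 1 = 0.04
20 log₁₀(0.04) ≈ -27.96 dB

-28.0 dB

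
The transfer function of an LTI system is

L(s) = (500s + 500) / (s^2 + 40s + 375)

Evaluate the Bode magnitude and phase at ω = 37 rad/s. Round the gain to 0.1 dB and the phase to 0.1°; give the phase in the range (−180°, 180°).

Substitute s = j37:
Numerator: 500(j37) + 500 = 500 + j18500
Denominator: (j37)^2 + 40(j37) + 375 = -994 + j1480
|N| = √(500² + 18500²) ≈ 18507, ∠N ≈ 88.45°
|D| = √(994² + 1480²) ≈ 1782.8, ∠D ≈ 123.89°
|L| = 18507 / 1782.8 ≈ 10.381
Gain = 20 log₁₀(10.381) ≈ 20.32 dB
∠L = 88.45° − 123.89° = -35.44°

20.3 dB, -35.4°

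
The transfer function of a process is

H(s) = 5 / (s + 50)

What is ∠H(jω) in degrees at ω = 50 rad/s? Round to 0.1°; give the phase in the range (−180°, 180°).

Substitute s = j50:
Numerator: 5 = 5 + j0
Denominator: (j50) + 50 = 50 + j50
|N| = √(5² + 0²) ≈ 5, ∠N ≈ 0.00°
|D| = √(50² + 50²) ≈ 70.711, ∠D ≈ 45.00°
∠H = 0.00° − 45.00° = -45.00°

-45.0°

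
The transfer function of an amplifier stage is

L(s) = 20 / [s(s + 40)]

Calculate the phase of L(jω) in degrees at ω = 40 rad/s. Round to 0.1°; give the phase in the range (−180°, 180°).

At s = jω = j40:
pole (s+40): 40 + j40 → |·| = √(40²+40²) = √3200 ≈ 56.569, ∠ = arctan(40/40) ≈ 45.00°
pole at origin: |s| = 40, ∠ = 90.00° (in denominator)
∠L = 0.00° − 135.00° = -135.00°

-135.0°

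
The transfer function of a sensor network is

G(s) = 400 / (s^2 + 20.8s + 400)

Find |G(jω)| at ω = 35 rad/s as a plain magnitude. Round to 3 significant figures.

At s = jω = j35:
quadratic: (j35)² + 20.8·j35 + 400 = -825 + j728 → |·| ≈ 1100.3, ∠ ≈ 138.57°
|G| = 400 / 1100.3 ≈ 0.36354

0.364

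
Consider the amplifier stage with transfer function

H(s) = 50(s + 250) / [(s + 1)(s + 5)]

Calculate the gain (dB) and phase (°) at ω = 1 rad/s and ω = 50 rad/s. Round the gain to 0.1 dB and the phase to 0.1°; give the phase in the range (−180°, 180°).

At s = jω = j1:
zero (s+250): 250 + j1 → |·| = √(250²+1²) = √62501 ≈ 250, ∠ = arctan(1/250) ≈ 0.23°
pole (s+1): 1 + j1 → |·| = √(1²+1²) = √2 ≈ 1.4142, ∠ = arctan(1/1) ≈ 45.00°
pole (s+5): 5 + j1 → |·| = √(5²+1²) = √26 ≈ 5.099, ∠ = arctan(1/5) ≈ 11.31°
|H| = 50 · 250 / 7.211 ≈ 1733.5
Gain = 20 log₁₀(1733.5) ≈ 64.78 dB
∠H = 0.23° − 56.31° = -56.08°

At s = jω = j50:
zero (s+250): 250 + j50 → |·| = √(250²+50²) = √65000 ≈ 254.95, ∠ = arctan(50/250) ≈ 11.31°
pole (s+1): 1 + j50 → |·| = √(1²+50²) = √2501 ≈ 50.01, ∠ = arctan(50/1) ≈ 88.85°
pole (s+5): 5 + j50 → |·| = √(5²+50²) = √2525 ≈ 50.249, ∠ = arctan(50/5) ≈ 84.29°
|H| = 50 · 254.95 / 2513 ≈ 5.0726
Gain = 20 log₁₀(5.0726) ≈ 14.10 dB
∠H = 11.31° − 173.14° = -161.83°

ω = 1: 64.8 dB, -56.1°; ω = 50: 14.1 dB, -161.8°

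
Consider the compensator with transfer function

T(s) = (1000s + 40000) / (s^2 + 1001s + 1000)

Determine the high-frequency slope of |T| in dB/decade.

-20 dB/decade

Each pole contributes −20 dB/decade at high frequency; each zero contributes +20 dB/decade.
Net: 1 zero(s) − 2 pole(s) → -20 dB/decade.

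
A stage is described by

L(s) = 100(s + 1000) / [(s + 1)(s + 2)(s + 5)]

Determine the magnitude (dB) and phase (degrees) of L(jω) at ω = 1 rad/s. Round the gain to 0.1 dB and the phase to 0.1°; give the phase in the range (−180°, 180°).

At s = jω = j1:
zero (s+1000): 1000 + j1 → |·| = √(1000²+1²) = √1000001 ≈ 1000, ∠ = arctan(1/1000) ≈ 0.06°
pole (s+1): 1 + j1 → |·| = √(1²+1²) = √2 ≈ 1.4142, ∠ = arctan(1/1) ≈ 45.00°
pole (s+2): 2 + j1 → |·| = √(2²+1²) = √5 ≈ 2.2361, ∠ = arctan(1/2) ≈ 26.57°
pole (s+5): 5 + j1 → |·| = √(5²+1²) = √26 ≈ 5.099, ∠ = arctan(1/5) ≈ 11.31°
|L| = 100 · 1000 / 16.125 ≈ 6201.6
Gain = 20 log₁₀(6201.6) ≈ 75.85 dB
∠L = 0.06° − 82.88° = -82.82°

75.9 dB, -82.8°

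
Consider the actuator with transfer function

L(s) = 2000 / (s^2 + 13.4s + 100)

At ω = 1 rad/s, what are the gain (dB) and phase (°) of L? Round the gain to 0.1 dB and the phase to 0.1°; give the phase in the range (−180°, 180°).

At s = jω = j1:
quadratic: (j1)² + 13.4·j1 + 100 = 99 + j13.4 → |·| ≈ 99.903, ∠ ≈ 7.71°
|L| = 2000 / 99.903 ≈ 20.019
Gain = 20 log₁₀(20.019) ≈ 26.03 dB
∠L = 0.00° − 7.71° = -7.71°

26.0 dB, -7.7°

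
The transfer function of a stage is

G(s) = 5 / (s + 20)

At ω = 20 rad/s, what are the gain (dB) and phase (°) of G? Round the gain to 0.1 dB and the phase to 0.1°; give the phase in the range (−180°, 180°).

At s = jω = j20:
pole (s+20): 20 + j20 → |·| = √(20²+20²) = √800 ≈ 28.284, ∠ = arctan(20/20) ≈ 45.00°
|G| = 5 / 28.284 ≈ 0.17678
Gain = 20 log₁₀(0.17678) ≈ -15.05 dB
∠G = 0.00° − 45.00° = -45.00°

-15.1 dB, -45.0°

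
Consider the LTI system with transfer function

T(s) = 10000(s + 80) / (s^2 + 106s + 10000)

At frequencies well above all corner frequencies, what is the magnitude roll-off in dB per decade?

Each pole contributes −20 dB/decade at high frequency; each zero contributes +20 dB/decade.
Net: 1 zero(s) − 2 pole(s) → -20 dB/decade.

-20 dB/decade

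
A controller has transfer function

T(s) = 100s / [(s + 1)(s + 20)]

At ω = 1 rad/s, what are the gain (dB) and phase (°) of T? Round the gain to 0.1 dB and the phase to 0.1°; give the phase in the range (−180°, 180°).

At s = jω = j1:
zero at origin: s = j1 → |·| = 1, ∠ = 90.00°
pole (s+1): 1 + j1 → |·| = √(1²+1²) = √2 ≈ 1.4142, ∠ = arctan(1/1) ≈ 45.00°
pole (s+20): 20 + j1 → |·| = √(20²+1²) = √401 ≈ 20.025, ∠ = arctan(1/20) ≈ 2.86°
|T| = 100 · 1 / 28.319 ≈ 3.5312
Gain = 20 log₁₀(3.5312) ≈ 10.96 dB
∠T = 90.00° − 47.86° = 42.14°

11.0 dB, 42.1°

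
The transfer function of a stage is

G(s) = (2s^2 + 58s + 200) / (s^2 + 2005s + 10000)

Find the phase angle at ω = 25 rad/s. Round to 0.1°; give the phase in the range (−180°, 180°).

Substitute s = j25:
Numerator: 2(j25)^2 + 58(j25) + 200 = -1050 + j1450
Denominator: (j25)^2 + 2005(j25) + 10000 = 9375 + j50125
|N| = √(1050² + 1450²) ≈ 1790.3, ∠N ≈ 125.91°
|D| = √(9375² + 50125²) ≈ 50994, ∠D ≈ 79.41°
∠G = 125.91° − 79.41° = 46.50°

46.5°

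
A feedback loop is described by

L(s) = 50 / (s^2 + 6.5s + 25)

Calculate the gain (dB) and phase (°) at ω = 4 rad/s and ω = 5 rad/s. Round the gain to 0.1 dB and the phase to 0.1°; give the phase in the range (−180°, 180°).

At s = jω = j4:
quadratic: (j4)² + 6.5·j4 + 25 = 9 + j26 → |·| ≈ 27.514, ∠ ≈ 70.91°
|L| = 50 / 27.514 ≈ 1.8173
Gain = 20 log₁₀(1.8173) ≈ 5.19 dB
∠L = 0.00° − 70.91° = -70.91°

At s = jω = j5:
quadratic: (j5)² + 6.5·j5 + 25 = 0 + j32.5 → |·| ≈ 32.5, ∠ ≈ 90.00°
|L| = 50 / 32.5 ≈ 1.5385
Gain = 20 log₁₀(1.5385) ≈ 3.74 dB
∠L = 0.00° − 90.00° = -90.00°

ω = 4: 5.2 dB, -70.9°; ω = 5: 3.7 dB, -90.0°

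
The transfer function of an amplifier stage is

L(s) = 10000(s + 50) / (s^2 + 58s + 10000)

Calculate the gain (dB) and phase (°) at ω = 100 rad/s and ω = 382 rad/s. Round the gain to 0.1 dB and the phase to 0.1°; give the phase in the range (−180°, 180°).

ω = 100: 45.7 dB, -26.6°; ω = 382: 28.9 dB, -88.2°

At s = jω = j100:
zero (s+50): 50 + j100 → |·| = √(50²+100²) = √12500 ≈ 111.8, ∠ = arctan(100/50) ≈ 63.43°
quadratic: (j100)² + 58·j100 + 10000 = 0 + j5800 → |·| ≈ 5800, ∠ ≈ 90.00°
|L| = 10000 · 111.8 / 5800 ≈ 192.76
Gain = 20 log₁₀(192.76) ≈ 45.70 dB
∠L = 63.43° − 90.00° = -26.57°

At s = jω = j382:
zero (s+50): 50 + j382 → |·| = √(50²+382²) = √148424 ≈ 385.26, ∠ = arctan(382/50) ≈ 82.54°
quadratic: (j382)² + 58·j382 + 10000 = -135924 + j22156 → |·| ≈ 1.3772e+05, ∠ ≈ 170.74°
|L| = 10000 · 385.26 / 1.3772e+05 ≈ 27.974
Gain = 20 log₁₀(27.974) ≈ 28.94 dB
∠L = 82.54° − 170.74° = -88.20°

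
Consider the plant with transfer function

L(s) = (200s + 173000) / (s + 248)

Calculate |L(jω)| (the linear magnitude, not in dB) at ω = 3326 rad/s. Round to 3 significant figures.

Substitute s = j3326:
Numerator: 200(j3326) + 173000 = 173000 + j665200
Denominator: (j3326) + 248 = 248 + j3326
|N| = √(173000² + 665200²) ≈ 6.8733e+05, ∠N ≈ 75.42°
|D| = √(248² + 3326²) ≈ 3335.2, ∠D ≈ 85.74°
|L| = 6.8733e+05 / 3335.2 ≈ 206.08

206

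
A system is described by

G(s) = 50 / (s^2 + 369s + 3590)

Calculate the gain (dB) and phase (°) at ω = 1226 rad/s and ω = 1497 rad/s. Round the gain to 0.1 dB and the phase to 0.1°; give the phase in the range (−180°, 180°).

ω = 1226: -89.9 dB, -163.2°; ω = 1497: -93.3 dB, -166.1°

Substitute s = j1226:
Numerator: 50 = 50 + j0
Denominator: (j1226)^2 + 369(j1226) + 3590 = -1499486 + j452394
|N| = √(50² + 0²) ≈ 50, ∠N ≈ 0.00°
|D| = √(1499486² + 452394²) ≈ 1.5662e+06, ∠D ≈ 163.21°
|G| = 50 / 1.5662e+06 ≈ 3.1924e-05
Gain = 20 log₁₀(3.1924e-05) ≈ -89.92 dB
∠G = 0.00° − 163.21° = -163.21°

Substitute s = j1497:
Numerator: 50 = 50 + j0
Denominator: (j1497)^2 + 369(j1497) + 3590 = -2237419 + j552393
|N| = √(50² + 0²) ≈ 50, ∠N ≈ 0.00°
|D| = √(2237419² + 552393²) ≈ 2.3046e+06, ∠D ≈ 166.13°
|G| = 50 / 2.3046e+06 ≈ 2.1696e-05
Gain = 20 log₁₀(2.1696e-05) ≈ -93.27 dB
∠G = 0.00° − 166.13° = -166.13°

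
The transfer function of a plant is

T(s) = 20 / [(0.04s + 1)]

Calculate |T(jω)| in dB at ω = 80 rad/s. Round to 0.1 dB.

At ω = 80 rad/s:
pole (1 + j80·0.04) = 1 + j3.2 → |·| ≈ 3.3526, ∠ ≈ 72.65°
|T| = 20 · 1 / (3.3526) ≈ 5.9655
Gain = 20 log₁₀(5.9655) ≈ 15.51 dB

15.5 dB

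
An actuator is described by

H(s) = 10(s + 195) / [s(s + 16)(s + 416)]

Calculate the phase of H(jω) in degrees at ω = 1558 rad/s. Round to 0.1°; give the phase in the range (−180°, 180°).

At s = jω = j1558:
zero (s+195): 195 + j1558 → |·| = √(195²+1558²) = √2465389 ≈ 1570.2, ∠ = arctan(1558/195) ≈ 82.87°
pole (s+16): 16 + j1558 → |·| = √(16²+1558²) = √2427620 ≈ 1558.1, ∠ = arctan(1558/16) ≈ 89.41°
pole (s+416): 416 + j1558 → |·| = √(416²+1558²) = √2600420 ≈ 1612.6, ∠ = arctan(1558/416) ≈ 75.05°
pole at origin: |s| = 1558, ∠ = 90.00° (in denominator)
∠H = 82.87° − 254.46° = -171.59°

-171.6°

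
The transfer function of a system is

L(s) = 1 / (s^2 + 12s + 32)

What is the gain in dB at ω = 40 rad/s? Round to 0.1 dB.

-64.3 dB

Substitute s = j40:
Numerator: 1 = 1 + j0
Denominator: (j40)^2 + 12(j40) + 32 = -1568 + j480
|N| = √(1² + 0²) ≈ 1, ∠N ≈ 0.00°
|D| = √(1568² + 480²) ≈ 1639.8, ∠D ≈ 162.98°
|L| = 1 / 1639.8 ≈ 0.00060983
Gain = 20 log₁₀(0.00060983) ≈ -64.30 dB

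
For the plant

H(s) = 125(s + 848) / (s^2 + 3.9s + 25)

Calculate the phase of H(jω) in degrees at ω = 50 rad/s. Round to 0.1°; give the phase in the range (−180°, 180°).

-172.1°

At s = jω = j50:
zero (s+848): 848 + j50 → |·| = √(848²+50²) = √721604 ≈ 849.47, ∠ = arctan(50/848) ≈ 3.37°
quadratic: (j50)² + 3.9·j50 + 25 = -2475 + j195 → |·| ≈ 2482.7, ∠ ≈ 175.50°
∠H = 3.37° − 175.50° = -172.13°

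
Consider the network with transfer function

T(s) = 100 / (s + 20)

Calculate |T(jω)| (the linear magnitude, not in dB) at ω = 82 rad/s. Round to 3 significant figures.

Substitute s = j82:
Numerator: 100 = 100 + j0
Denominator: (j82) + 20 = 20 + j82
|N| = √(100² + 0²) ≈ 100, ∠N ≈ 0.00°
|D| = √(20² + 82²) ≈ 84.404, ∠D ≈ 76.29°
|T| = 100 / 84.404 ≈ 1.1848

1.18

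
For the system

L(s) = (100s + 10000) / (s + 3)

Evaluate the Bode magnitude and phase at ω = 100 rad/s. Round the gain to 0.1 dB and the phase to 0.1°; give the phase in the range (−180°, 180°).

43.0 dB, -43.3°

Substitute s = j100:
Numerator: 100(j100) + 10000 = 10000 + j10000
Denominator: (j100) + 3 = 3 + j100
|N| = √(10000² + 10000²) ≈ 14142, ∠N ≈ 45.00°
|D| = √(3² + 100²) ≈ 100.04, ∠D ≈ 88.28°
|L| = 14142 / 100.04 ≈ 141.36
Gain = 20 log₁₀(141.36) ≈ 43.01 dB
∠L = 45.00° − 88.28° = -43.28°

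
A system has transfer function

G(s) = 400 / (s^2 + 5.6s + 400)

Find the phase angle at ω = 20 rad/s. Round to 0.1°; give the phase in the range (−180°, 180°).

-90.0°

At s = jω = j20:
quadratic: (j20)² + 5.6·j20 + 400 = 0 + j112 → |·| ≈ 112, ∠ ≈ 90.00°
∠G = 0.00° − 90.00° = -90.00°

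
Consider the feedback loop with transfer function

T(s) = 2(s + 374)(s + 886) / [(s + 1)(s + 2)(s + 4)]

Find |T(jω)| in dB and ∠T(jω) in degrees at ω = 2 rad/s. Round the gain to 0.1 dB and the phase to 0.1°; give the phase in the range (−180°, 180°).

At s = jω = j2:
zero (s+374): 374 + j2 → |·| = √(374²+2²) = √139880 ≈ 374.01, ∠ = arctan(2/374) ≈ 0.31°
zero (s+886): 886 + j2 → |·| = √(886²+2²) = √785000 ≈ 886, ∠ = arctan(2/886) ≈ 0.13°
pole (s+1): 1 + j2 → |·| = √(1²+2²) = √5 ≈ 2.2361, ∠ = arctan(2/1) ≈ 63.43°
pole (s+2): 2 + j2 → |·| = √(2²+2²) = √8 ≈ 2.8284, ∠ = arctan(2/2) ≈ 45.00°
pole (s+4): 4 + j2 → |·| = √(4²+2²) = √20 ≈ 4.4721, ∠ = arctan(2/4) ≈ 26.57°
|T| = 2 · 3.3137e+05 / 28.284 ≈ 23432
Gain = 20 log₁₀(23432) ≈ 87.40 dB
∠T = 0.44° − 135.00° = -134.56°

87.4 dB, -134.6°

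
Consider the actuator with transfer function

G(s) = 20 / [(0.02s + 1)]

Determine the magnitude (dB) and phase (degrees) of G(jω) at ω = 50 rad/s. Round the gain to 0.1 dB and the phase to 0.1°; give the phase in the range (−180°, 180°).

At ω = 50 rad/s:
pole (1 + j50·0.02) = 1 + j1 → |·| ≈ 1.4142, ∠ ≈ 45.00°
|G| = 20 · 1 / (1.4142) ≈ 14.142
Gain = 20 log₁₀(14.142) ≈ 23.01 dB
∠G = (0°) − (45.00°) = -45.00°

23.0 dB, -45.0°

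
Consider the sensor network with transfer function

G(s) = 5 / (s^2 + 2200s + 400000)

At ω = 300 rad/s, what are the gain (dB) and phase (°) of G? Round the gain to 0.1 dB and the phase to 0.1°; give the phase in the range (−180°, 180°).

-103.3 dB, -64.8°

Substitute s = j300:
Numerator: 5 = 5 + j0
Denominator: (j300)^2 + 2200(j300) + 400000 = 310000 + j660000
|N| = √(5² + 0²) ≈ 5, ∠N ≈ 0.00°
|D| = √(310000² + 660000²) ≈ 7.2918e+05, ∠D ≈ 64.84°
|G| = 5 / 7.2918e+05 ≈ 6.857e-06
Gain = 20 log₁₀(6.857e-06) ≈ -103.28 dB
∠G = 0.00° − 64.84° = -64.84°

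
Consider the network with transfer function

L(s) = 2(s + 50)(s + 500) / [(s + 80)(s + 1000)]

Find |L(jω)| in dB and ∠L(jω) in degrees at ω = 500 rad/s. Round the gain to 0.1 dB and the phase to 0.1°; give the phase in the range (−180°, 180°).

At s = jω = j500:
zero (s+50): 50 + j500 → |·| = √(50²+500²) = √252500 ≈ 502.49, ∠ = arctan(500/50) ≈ 84.29°
zero (s+500): 500 + j500 → |·| = √(500²+500²) = √500000 ≈ 707.11, ∠ = arctan(500/500) ≈ 45.00°
pole (s+80): 80 + j500 → |·| = √(80²+500²) = √256400 ≈ 506.36, ∠ = arctan(500/80) ≈ 80.91°
pole (s+1000): 1000 + j500 → |·| = √(1000²+500²) = √1250000 ≈ 1118, ∠ = arctan(500/1000) ≈ 26.57°
|L| = 2 · 3.5532e+05 / 5.6611e+05 ≈ 1.2553
Gain = 20 log₁₀(1.2553) ≈ 1.97 dB
∠L = 129.29° − 107.48° = 21.81°

2.0 dB, 21.8°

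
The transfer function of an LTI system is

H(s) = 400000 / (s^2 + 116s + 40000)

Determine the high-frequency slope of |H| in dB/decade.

Each pole contributes −20 dB/decade at high frequency; each zero contributes +20 dB/decade.
Net: 0 zero(s) − 2 pole(s) → -40 dB/decade.

-40 dB/decade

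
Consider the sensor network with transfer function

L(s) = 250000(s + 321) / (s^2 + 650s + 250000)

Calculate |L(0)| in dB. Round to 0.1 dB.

50.1 dB

L(0) = 250000·321 / 250000 = 321
20 log₁₀(321) ≈ 50.13 dB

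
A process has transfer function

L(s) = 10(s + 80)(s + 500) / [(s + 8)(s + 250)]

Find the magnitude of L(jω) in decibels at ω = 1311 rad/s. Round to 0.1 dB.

20.5 dB

At s = jω = j1311:
zero (s+80): 80 + j1311 → |·| = √(80²+1311²) = √1725121 ≈ 1313.4, ∠ = arctan(1311/80) ≈ 86.51°
zero (s+500): 500 + j1311 → |·| = √(500²+1311²) = √1968721 ≈ 1403.1, ∠ = arctan(1311/500) ≈ 69.12°
pole (s+8): 8 + j1311 → |·| = √(8²+1311²) = √1718785 ≈ 1311, ∠ = arctan(1311/8) ≈ 89.65°
pole (s+250): 250 + j1311 → |·| = √(250²+1311²) = √1781221 ≈ 1334.6, ∠ = arctan(1311/250) ≈ 79.20°
|L| = 10 · 1.8428e+06 / 1.7497e+06 ≈ 10.532
Gain = 20 log₁₀(10.532) ≈ 20.45 dB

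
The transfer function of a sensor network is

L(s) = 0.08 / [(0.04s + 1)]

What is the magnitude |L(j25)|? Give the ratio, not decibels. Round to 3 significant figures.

At ω = 25 rad/s:
pole (1 + j25·0.04) = 1 + j1 → |·| ≈ 1.4142, ∠ ≈ 45.00°
|L| = 0.08 · 1 / (1.4142) ≈ 0.056569

0.0566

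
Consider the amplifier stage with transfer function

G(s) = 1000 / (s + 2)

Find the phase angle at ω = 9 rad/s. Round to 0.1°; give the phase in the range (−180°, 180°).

At s = jω = j9:
pole (s+2): 2 + j9 → |·| = √(2²+9²) = √85 ≈ 9.2195, ∠ = arctan(9/2) ≈ 77.47°
∠G = 0.00° − 77.47° = -77.47°

-77.5°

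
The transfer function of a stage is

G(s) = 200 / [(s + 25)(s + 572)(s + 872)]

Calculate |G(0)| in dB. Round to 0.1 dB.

G(0) = 200 / (25·572·872) ≈ 1.6039e-05
20 log₁₀(1.6039e-05) ≈ -95.90 dB

-95.9 dB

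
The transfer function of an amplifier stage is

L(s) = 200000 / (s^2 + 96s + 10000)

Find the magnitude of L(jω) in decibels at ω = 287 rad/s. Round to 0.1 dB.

At s = jω = j287:
quadratic: (j287)² + 96·j287 + 10000 = -72369 + j27552 → |·| ≈ 77436, ∠ ≈ 159.16°
|L| = 200000 / 77436 ≈ 2.5828
Gain = 20 log₁₀(2.5828) ≈ 8.24 dB

8.2 dB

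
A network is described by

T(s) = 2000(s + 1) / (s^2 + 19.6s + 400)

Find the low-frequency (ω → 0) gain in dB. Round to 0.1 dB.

T(0) = 2000·1 / 400 = 5
20 log₁₀(5) ≈ 13.98 dB

14.0 dB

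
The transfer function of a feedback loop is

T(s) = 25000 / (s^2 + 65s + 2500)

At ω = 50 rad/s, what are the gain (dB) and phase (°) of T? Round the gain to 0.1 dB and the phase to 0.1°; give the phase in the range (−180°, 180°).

17.7 dB, -90.0°

At s = jω = j50:
quadratic: (j50)² + 65·j50 + 2500 = 0 + j3250 → |·| ≈ 3250, ∠ ≈ 90.00°
|T| = 25000 / 3250 ≈ 7.6923
Gain = 20 log₁₀(7.6923) ≈ 17.72 dB
∠T = 0.00° − 90.00° = -90.00°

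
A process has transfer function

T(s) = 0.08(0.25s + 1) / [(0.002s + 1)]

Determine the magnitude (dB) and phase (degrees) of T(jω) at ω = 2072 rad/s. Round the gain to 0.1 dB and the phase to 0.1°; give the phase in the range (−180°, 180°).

19.8 dB, 13.5°

At ω = 2072 rad/s:
zero (1 + j2072·0.25) = 1 + j518 → |·| ≈ 518, ∠ ≈ 89.89°
pole (1 + j2072·0.002) = 1 + j4.144 → |·| ≈ 4.2629, ∠ ≈ 76.43°
|T| = 0.08 · 518 / (4.2629) ≈ 9.7211
Gain = 20 log₁₀(9.7211) ≈ 19.75 dB
∠T = (89.89°) − (76.43°) = 13.46°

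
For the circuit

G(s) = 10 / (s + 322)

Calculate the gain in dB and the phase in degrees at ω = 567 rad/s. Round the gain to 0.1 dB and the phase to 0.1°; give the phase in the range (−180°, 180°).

-36.3 dB, -60.4°

At s = jω = j567:
pole (s+322): 322 + j567 → |·| = √(322²+567²) = √425173 ≈ 652.05, ∠ = arctan(567/322) ≈ 60.41°
|G| = 10 / 652.05 ≈ 0.015336
Gain = 20 log₁₀(0.015336) ≈ -36.29 dB
∠G = 0.00° − 60.41° = -60.41°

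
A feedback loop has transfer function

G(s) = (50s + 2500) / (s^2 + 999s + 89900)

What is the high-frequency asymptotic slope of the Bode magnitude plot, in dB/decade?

-20 dB/decade

Each pole contributes −20 dB/decade at high frequency; each zero contributes +20 dB/decade.
Net: 1 zero(s) − 2 pole(s) → -20 dB/decade.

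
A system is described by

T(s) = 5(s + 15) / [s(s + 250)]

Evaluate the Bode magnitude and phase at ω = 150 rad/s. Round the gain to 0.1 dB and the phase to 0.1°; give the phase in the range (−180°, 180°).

-35.3 dB, -36.7°

At s = jω = j150:
zero (s+15): 15 + j150 → |·| = √(15²+150²) = √22725 ≈ 150.75, ∠ = arctan(150/15) ≈ 84.29°
pole (s+250): 250 + j150 → |·| = √(250²+150²) = √85000 ≈ 291.55, ∠ = arctan(150/250) ≈ 30.96°
pole at origin: |s| = 150, ∠ = 90.00° (in denominator)
|T| = 5 · 150.75 / 43732 ≈ 0.017236
Gain = 20 log₁₀(0.017236) ≈ -35.27 dB
∠T = 84.29° − 120.96° = -36.67°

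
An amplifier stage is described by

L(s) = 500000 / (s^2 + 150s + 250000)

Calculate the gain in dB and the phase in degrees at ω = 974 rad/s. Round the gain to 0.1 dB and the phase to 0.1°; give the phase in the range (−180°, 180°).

At s = jω = j974:
quadratic: (j974)² + 150·j974 + 250000 = -698676 + j146100 → |·| ≈ 7.1379e+05, ∠ ≈ 168.19°
|L| = 500000 / 7.1379e+05 ≈ 0.70049
Gain = 20 log₁₀(0.70049) ≈ -3.09 dB
∠L = 0.00° − 168.19° = -168.19°

-3.1 dB, -168.2°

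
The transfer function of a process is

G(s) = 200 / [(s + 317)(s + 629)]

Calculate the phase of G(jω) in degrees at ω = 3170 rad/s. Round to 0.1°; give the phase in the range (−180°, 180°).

At s = jω = j3170:
pole (s+317): 317 + j3170 → |·| = √(317²+3170²) = √10149389 ≈ 3185.8, ∠ = arctan(3170/317) ≈ 84.29°
pole (s+629): 629 + j3170 → |·| = √(629²+3170²) = √10444541 ≈ 3231.8, ∠ = arctan(3170/629) ≈ 78.78°
∠G = 0.00° − 163.07° = -163.07°

-163.1°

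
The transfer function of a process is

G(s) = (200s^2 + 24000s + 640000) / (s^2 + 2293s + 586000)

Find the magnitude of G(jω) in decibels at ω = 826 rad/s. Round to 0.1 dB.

37.2 dB

Substitute s = j826:
Numerator: 200(j826)^2 + 24000(j826) + 640000 = -135815200 + j19824000
Denominator: (j826)^2 + 2293(j826) + 586000 = -96276 + j1894018
|N| = √(135815200² + 19824000²) ≈ 1.3725e+08, ∠N ≈ 171.70°
|D| = √(96276² + 1894018²) ≈ 1.8965e+06, ∠D ≈ 92.91°
|G| = 1.3725e+08 / 1.8965e+06 ≈ 72.37
Gain = 20 log₁₀(72.37) ≈ 37.19 dB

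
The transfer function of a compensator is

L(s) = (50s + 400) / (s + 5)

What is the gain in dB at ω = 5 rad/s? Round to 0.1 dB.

36.5 dB

Substitute s = j5:
Numerator: 50(j5) + 400 = 400 + j250
Denominator: (j5) + 5 = 5 + j5
|N| = √(400² + 250²) ≈ 471.7, ∠N ≈ 32.01°
|D| = √(5² + 5²) ≈ 7.0711, ∠D ≈ 45.00°
|L| = 471.7 / 7.0711 ≈ 66.708
Gain = 20 log₁₀(66.708) ≈ 36.48 dB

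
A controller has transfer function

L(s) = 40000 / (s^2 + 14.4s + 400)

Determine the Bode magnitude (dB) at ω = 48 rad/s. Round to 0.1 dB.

25.9 dB

At s = jω = j48:
quadratic: (j48)² + 14.4·j48 + 400 = -1904 + j691.2 → |·| ≈ 2025.6, ∠ ≈ 160.05°
|L| = 40000 / 2025.6 ≈ 19.747
Gain = 20 log₁₀(19.747) ≈ 25.91 dB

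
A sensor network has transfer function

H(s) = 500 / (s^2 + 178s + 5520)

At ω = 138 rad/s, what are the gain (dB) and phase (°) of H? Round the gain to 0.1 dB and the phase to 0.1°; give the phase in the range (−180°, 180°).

-35.0 dB, -118.8°

Substitute s = j138:
Numerator: 500 = 500 + j0
Denominator: (j138)^2 + 178(j138) + 5520 = -13524 + j24564
|N| = √(500² + 0²) ≈ 500, ∠N ≈ 0.00°
|D| = √(13524² + 24564²) ≈ 28041, ∠D ≈ 118.84°
|H| = 500 / 28041 ≈ 0.017831
Gain = 20 log₁₀(0.017831) ≈ -34.98 dB
∠H = 0.00° − 118.84° = -118.84°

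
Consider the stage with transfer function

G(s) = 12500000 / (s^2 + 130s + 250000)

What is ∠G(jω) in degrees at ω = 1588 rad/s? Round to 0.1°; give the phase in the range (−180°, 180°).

At s = jω = j1588:
quadratic: (j1588)² + 130·j1588 + 250000 = -2271744 + j206440 → |·| ≈ 2.2811e+06, ∠ ≈ 174.81°
∠G = 0.00° − 174.81° = -174.81°

-174.8°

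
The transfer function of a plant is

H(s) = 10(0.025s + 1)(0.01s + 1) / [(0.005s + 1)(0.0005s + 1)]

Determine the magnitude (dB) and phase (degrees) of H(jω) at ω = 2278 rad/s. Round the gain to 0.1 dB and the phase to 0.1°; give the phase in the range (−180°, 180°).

At ω = 2278 rad/s:
zero (1 + j2278·0.025) = 1 + j56.95 → |·| ≈ 56.959, ∠ ≈ 88.99°
zero (1 + j2278·0.01) = 1 + j22.78 → |·| ≈ 22.802, ∠ ≈ 87.49°
pole (1 + j2278·0.005) = 1 + j11.39 → |·| ≈ 11.434, ∠ ≈ 84.98°
pole (1 + j2278·0.0005) = 1 + j1.139 → |·| ≈ 1.5157, ∠ ≈ 48.72°
|H| = 10 · 56.959 · 22.802 / (11.434 · 1.5157) ≈ 749.42
Gain = 20 log₁₀(749.42) ≈ 57.49 dB
∠H = (88.99° + 87.49°) − (84.98° + 48.72°) = 42.78°

57.5 dB, 42.8°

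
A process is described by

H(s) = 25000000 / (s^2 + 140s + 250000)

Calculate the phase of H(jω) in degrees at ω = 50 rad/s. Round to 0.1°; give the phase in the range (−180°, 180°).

-1.6°

At s = jω = j50:
quadratic: (j50)² + 140·j50 + 250000 = 247500 + j7000 → |·| ≈ 2.476e+05, ∠ ≈ 1.62°
∠H = 0.00° − 1.62° = -1.62°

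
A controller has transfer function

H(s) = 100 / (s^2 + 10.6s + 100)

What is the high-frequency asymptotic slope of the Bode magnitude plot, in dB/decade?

-40 dB/decade

Each pole contributes −20 dB/decade at high frequency; each zero contributes +20 dB/decade.
Net: 0 zero(s) − 2 pole(s) → -40 dB/decade.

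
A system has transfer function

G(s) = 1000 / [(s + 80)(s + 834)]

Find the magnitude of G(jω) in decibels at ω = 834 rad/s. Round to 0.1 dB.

At s = jω = j834:
pole (s+80): 80 + j834 → |·| = √(80²+834²) = √701956 ≈ 837.83, ∠ = arctan(834/80) ≈ 84.52°
pole (s+834): 834 + j834 → |·| = √(834²+834²) = √1391112 ≈ 1179.5, ∠ = arctan(834/834) ≈ 45.00°
|G| = 1000 / 9.8822e+05 ≈ 0.0010119
Gain = 20 log₁₀(0.0010119) ≈ -59.90 dB

-59.9 dB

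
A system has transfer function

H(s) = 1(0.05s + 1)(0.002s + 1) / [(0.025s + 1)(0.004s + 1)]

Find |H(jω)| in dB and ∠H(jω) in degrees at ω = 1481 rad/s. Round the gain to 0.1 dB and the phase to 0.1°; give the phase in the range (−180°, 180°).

0.3 dB, -8.3°

At ω = 1481 rad/s:
zero (1 + j1481·0.05) = 1 + j74.05 → |·| ≈ 74.057, ∠ ≈ 89.23°
zero (1 + j1481·0.002) = 1 + j2.962 → |·| ≈ 3.1263, ∠ ≈ 71.34°
pole (1 + j1481·0.025) = 1 + j37.025 → |·| ≈ 37.039, ∠ ≈ 88.45°
pole (1 + j1481·0.004) = 1 + j5.924 → |·| ≈ 6.0078, ∠ ≈ 80.42°
|H| = 1 · 74.057 · 3.1263 / (37.039 · 6.0078) ≈ 1.0405
Gain = 20 log₁₀(1.0405) ≈ 0.34 dB
∠H = (89.23° + 71.34°) − (88.45° + 80.42°) = -8.30°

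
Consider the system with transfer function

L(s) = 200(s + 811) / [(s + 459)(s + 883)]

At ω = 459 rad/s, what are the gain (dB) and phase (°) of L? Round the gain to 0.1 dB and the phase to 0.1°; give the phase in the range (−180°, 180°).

At s = jω = j459:
zero (s+811): 811 + j459 → |·| = √(811²+459²) = √868402 ≈ 931.88, ∠ = arctan(459/811) ≈ 29.51°
pole (s+459): 459 + j459 → |·| = √(459²+459²) = √421362 ≈ 649.12, ∠ = arctan(459/459) ≈ 45.00°
pole (s+883): 883 + j459 → |·| = √(883²+459²) = √990370 ≈ 995.17, ∠ = arctan(459/883) ≈ 27.47°
|L| = 200 · 931.88 / 6.4598e+05 ≈ 0.28852
Gain = 20 log₁₀(0.28852) ≈ -10.80 dB
∠L = 29.51° − 72.47° = -42.96°

-10.8 dB, -43.0°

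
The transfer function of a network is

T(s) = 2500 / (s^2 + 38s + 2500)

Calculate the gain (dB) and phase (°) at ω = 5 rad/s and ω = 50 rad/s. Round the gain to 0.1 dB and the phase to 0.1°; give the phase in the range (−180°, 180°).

ω = 5: 0.1 dB, -4.4°; ω = 50: 2.4 dB, -90.0°

At s = jω = j5:
quadratic: (j5)² + 38·j5 + 2500 = 2475 + j190 → |·| ≈ 2482.3, ∠ ≈ 4.39°
|T| = 2500 / 2482.3 ≈ 1.0071
Gain = 20 log₁₀(1.0071) ≈ 0.06 dB
∠T = 0.00° − 4.39° = -4.39°

At s = jω = j50:
quadratic: (j50)² + 38·j50 + 2500 = 0 + j1900 → |·| ≈ 1900, ∠ ≈ 90.00°
|T| = 2500 / 1900 ≈ 1.3158
Gain = 20 log₁₀(1.3158) ≈ 2.38 dB
∠T = 0.00° − 90.00° = -90.00°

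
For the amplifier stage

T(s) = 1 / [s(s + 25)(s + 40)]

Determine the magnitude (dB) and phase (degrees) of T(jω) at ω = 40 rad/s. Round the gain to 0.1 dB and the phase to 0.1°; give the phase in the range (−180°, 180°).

At s = jω = j40:
pole (s+25): 25 + j40 → |·| = √(25²+40²) = √2225 ≈ 47.17, ∠ = arctan(40/25) ≈ 57.99°
pole (s+40): 40 + j40 → |·| = √(40²+40²) = √3200 ≈ 56.569, ∠ = arctan(40/40) ≈ 45.00°
pole at origin: |s| = 40, ∠ = 90.00° (in denominator)
|T| = 1 / 1.0673e+05 ≈ 9.3694e-06
Gain = 20 log₁₀(9.3694e-06) ≈ -100.57 dB
∠T = 0.00° − 192.99° = -192.99° ≡ 167.01° (principal value)

-100.6 dB, 167.0°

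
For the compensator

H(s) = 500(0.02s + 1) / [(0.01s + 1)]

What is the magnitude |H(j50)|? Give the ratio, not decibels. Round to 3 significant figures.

At ω = 50 rad/s:
zero (1 + j50·0.02) = 1 + j1 → |·| ≈ 1.4142, ∠ ≈ 45.00°
pole (1 + j50·0.01) = 1 + j0.5 → |·| ≈ 1.118, ∠ ≈ 26.57°
|H| = 500 · 1.4142 / (1.118) ≈ 632.47

632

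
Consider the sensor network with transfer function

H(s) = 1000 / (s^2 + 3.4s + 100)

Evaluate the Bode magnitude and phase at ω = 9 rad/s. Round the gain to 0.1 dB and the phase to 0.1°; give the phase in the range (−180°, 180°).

At s = jω = j9:
quadratic: (j9)² + 3.4·j9 + 100 = 19 + j30.6 → |·| ≈ 36.019, ∠ ≈ 58.16°
|H| = 1000 / 36.019 ≈ 27.763
Gain = 20 log₁₀(27.763) ≈ 28.87 dB
∠H = 0.00° − 58.16° = -58.16°

28.9 dB, -58.2°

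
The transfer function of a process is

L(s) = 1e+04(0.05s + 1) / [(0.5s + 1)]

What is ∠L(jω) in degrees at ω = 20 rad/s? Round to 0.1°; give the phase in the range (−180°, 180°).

At ω = 20 rad/s:
zero (1 + j20·0.05) = 1 + j1 → |·| ≈ 1.4142, ∠ ≈ 45.00°
pole (1 + j20·0.5) = 1 + j10 → |·| ≈ 10.05, ∠ ≈ 84.29°
∠L = (45.00°) − (84.29°) = -39.29°

-39.3°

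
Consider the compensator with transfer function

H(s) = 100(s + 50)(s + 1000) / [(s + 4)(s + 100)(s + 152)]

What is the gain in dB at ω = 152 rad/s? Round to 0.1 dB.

At s = jω = j152:
zero (s+50): 50 + j152 → |·| = √(50²+152²) = √25604 ≈ 160.01, ∠ = arctan(152/50) ≈ 71.79°
zero (s+1000): 1000 + j152 → |·| = √(1000²+152²) = √1023104 ≈ 1011.5, ∠ = arctan(152/1000) ≈ 8.64°
pole (s+4): 4 + j152 → |·| = √(4²+152²) = √23120 ≈ 152.05, ∠ = arctan(152/4) ≈ 88.49°
pole (s+100): 100 + j152 → |·| = √(100²+152²) = √33104 ≈ 181.95, ∠ = arctan(152/100) ≈ 56.66°
pole (s+152): 152 + j152 → |·| = √(152²+152²) = √46208 ≈ 214.96, ∠ = arctan(152/152) ≈ 45.00°
|H| = 100 · 1.6185e+05 / 5.947e+06 ≈ 2.7215
Gain = 20 log₁₀(2.7215) ≈ 8.70 dB

8.7 dB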